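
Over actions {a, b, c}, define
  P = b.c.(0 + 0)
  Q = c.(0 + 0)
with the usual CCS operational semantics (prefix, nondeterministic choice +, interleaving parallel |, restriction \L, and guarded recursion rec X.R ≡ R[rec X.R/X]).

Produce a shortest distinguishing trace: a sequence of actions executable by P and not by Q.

b

P's transition system — 3 states:
  m0 = b.c.(0 + 0) has moves --b--▸ m1
  m1 = c.(0 + 0) has moves --c--▸ m2
  m2 = 0 + 0 has moves stopped
Q's transition system — 2 states:
  n0 = c.(0 + 0) has moves --c--▸ n1
  n1 = 0 + 0 has moves stopped
Run σ = ⟨b⟩ on P: start {m0}
  after b @ step 1: {m1}
  P completes σ.
Run σ = ⟨b⟩ on Q: start {n0}
  after b @ step 1: no successor for Q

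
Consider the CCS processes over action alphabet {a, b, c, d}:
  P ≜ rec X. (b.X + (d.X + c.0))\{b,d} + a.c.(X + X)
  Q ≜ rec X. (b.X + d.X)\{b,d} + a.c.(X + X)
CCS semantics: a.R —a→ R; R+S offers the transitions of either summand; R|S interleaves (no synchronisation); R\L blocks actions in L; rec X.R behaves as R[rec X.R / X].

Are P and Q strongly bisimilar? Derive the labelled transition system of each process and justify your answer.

P ≁ Q

P's transition system — 4 states:
  p0 = rec X. (b.X + (d.X + c.0))\{b,d} + a.c.(X + X) :: ··a··> p1, ··c··> p2
  p1 = c.((rec X. (b.X + (d.X + c.0))\{b,d} + a.c.(X + X)) + (rec X. (b.X + (d.X + c.0))\{b,d} + a.c.(X + X))) :: ··c··> p3
  p2 = 0\{b,d} :: ·
  p3 = (rec X. (b.X + (d.X + c.0))\{b,d} + a.c.(X + X)) + (rec X. (b.X + (d.X + c.0))\{b,d} + a.c.(X + X)) :: ··a··> p1, ··c··> p2
Q's transition system — 3 states:
  q0 = rec X. (b.X + d.X)\{b,d} + a.c.(X + X) :: ··a··> q1
  q1 = c.((rec X. (b.X + d.X)\{b,d} + a.c.(X + X)) + (rec X. (b.X + d.X)\{b,d} + a.c.(X + X))) :: ··c··> q2
  q2 = (rec X. (b.X + d.X)\{b,d} + a.c.(X + X)) + (rec X. (b.X + d.X)\{b,d} + a.c.(X + X)) :: ··a··> q1
Bisimilarity quotient blocks:
  B0 = {p0, p3}
  B1 = {p2}
  B2 = {p1}
  B3 = {q0, q2}
  B4 = {q1}
p0 ∈ B0, q0 ∈ B3 → different blocks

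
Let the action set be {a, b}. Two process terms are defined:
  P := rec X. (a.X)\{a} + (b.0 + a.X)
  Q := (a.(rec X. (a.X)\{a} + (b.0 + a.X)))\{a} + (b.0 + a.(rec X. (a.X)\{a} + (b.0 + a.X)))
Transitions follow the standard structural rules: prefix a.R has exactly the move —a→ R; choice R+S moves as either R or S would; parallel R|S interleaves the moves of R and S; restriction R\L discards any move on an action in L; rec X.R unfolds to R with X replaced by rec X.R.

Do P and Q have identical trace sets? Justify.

traces(P) = traces(Q)

Reachable graph of P (2 states):
  p0 = rec X. (a.X)\{a} + (b.0 + a.X) → ··a··> p0, ··b··> p1
  p1 = 0 → ∅
Reachable graph of Q (3 states):
  q0 = (a.(rec X. (a.X)\{a} + (b.0 + a.X)))\{a} + (b.0 + a.(rec X. (a.X)\{a} + (b.0 + a.X))) → ··a··> q1, ··b··> q2
  q1 = rec X. (a.X)\{a} + (b.0 + a.X) → ··a··> q1, ··b··> q2
  q2 = 0 → ∅
Bisimilarity quotient blocks:
  B0 = {p0, q0, q1}
  B1 = {p1, q2}
p0 ∈ B0, q0 ∈ B0 → same block
Bisimilar ⇒ trace-equivalent.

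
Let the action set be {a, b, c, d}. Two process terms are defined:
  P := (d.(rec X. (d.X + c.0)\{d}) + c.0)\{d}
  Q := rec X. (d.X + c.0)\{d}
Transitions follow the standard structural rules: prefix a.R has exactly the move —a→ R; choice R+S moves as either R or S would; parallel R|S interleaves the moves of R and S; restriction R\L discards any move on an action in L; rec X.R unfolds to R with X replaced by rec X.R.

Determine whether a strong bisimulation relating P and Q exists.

YES

LTS(P): 2 reachable states
  p0 = (d.(rec X. (d.X + c.0)\{d}) + c.0)\{d} has moves ··c··> p1
  p1 = 0\{d} has moves ∅
LTS(Q): 2 reachable states
  q0 = rec X. (d.X + c.0)\{d} has moves ··c··> q1
  q1 = 0\{d} has moves ∅
Bisimilarity quotient blocks:
  B0 = {p0, q0}
  B1 = {p1, q1}
p0 ∈ B0, q0 ∈ B0 → same block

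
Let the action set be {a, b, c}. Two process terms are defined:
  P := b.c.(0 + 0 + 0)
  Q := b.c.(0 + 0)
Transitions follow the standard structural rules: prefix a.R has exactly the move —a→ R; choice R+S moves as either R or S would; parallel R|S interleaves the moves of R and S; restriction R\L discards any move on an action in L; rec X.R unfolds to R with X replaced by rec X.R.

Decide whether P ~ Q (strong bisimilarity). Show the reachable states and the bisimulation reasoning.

P's transition system — 3 states:
  s0 = b.c.(0 + 0 + 0) | —b→ s1
  s1 = c.(0 + 0 + 0) | —c→ s2
  s2 = 0 + 0 + 0 | ∅
Q's transition system — 3 states:
  t0 = b.c.(0 + 0) | —b→ t1
  t1 = c.(0 + 0) | —c→ t2
  t2 = 0 + 0 | ∅
Coarsest stable partition (strong bisimilarity classes):
  B0 = {s0, t0}
  B1 = {s1, t1}
  B2 = {s2, t2}
s0 ∈ B0, t0 ∈ B0 → same block

YES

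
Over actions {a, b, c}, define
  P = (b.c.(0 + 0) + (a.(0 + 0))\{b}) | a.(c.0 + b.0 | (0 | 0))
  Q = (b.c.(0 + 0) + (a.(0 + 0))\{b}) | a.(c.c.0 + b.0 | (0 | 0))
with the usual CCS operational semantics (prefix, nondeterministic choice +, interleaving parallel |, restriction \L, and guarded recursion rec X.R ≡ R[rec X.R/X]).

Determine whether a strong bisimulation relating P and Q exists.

P ≁ Q

LTS(P): 16 reachable states
  s0 = (b.c.(0 + 0) + (a.(0 + 0))\{b}) | a.(c.0 + b.0 | (0 | 0)) ⊢ =a=> s1, =a=> s2, =b=> s3
  s1 = (0 + 0)\{b} | a.(c.0 + b.0 | (0 | 0)) ⊢ =a=> s4
  s2 = (b.c.(0 + 0) + (a.(0 + 0))\{b}) | (c.0 + b.0 | (0 | 0)) ⊢ =a=> s4, =b=> s5, =b=> s6, =c=> s7
  s3 = c.(0 + 0) | a.(c.0 + b.0 | (0 | 0)) ⊢ =a=> s6, =c=> s8
  s4 = (0 + 0)\{b} | (c.0 + b.0 | (0 | 0)) ⊢ =b=> s9, =c=> s10
  s5 = (b.c.(0 + 0) + (a.(0 + 0))\{b}) | (0 | (0 | 0)) ⊢ =a=> s9, =b=> s11
  s6 = c.(0 + 0) | (c.0 + b.0 | (0 | 0)) ⊢ =b=> s11, =c=> s12, =c=> s13
  s7 = (b.c.(0 + 0) + (a.(0 + 0))\{b}) | 0 ⊢ =a=> s10, =b=> s13
  s8 = (0 + 0) | a.(c.0 + b.0 | (0 | 0)) ⊢ =a=> s12
  s9 = (0 + 0)\{b} | (0 | (0 | 0)) ⊢ (no moves)
  s10 = (0 + 0)\{b} | 0 ⊢ (no moves)
  s11 = c.(0 + 0) | (0 | (0 | 0)) ⊢ =c=> s14
  s12 = (0 + 0) | (c.0 + b.0 | (0 | 0)) ⊢ =b=> s14, =c=> s15
  s13 = c.(0 + 0) | 0 ⊢ =c=> s15
  s14 = (0 + 0) | (0 | (0 | 0)) ⊢ (no moves)
  s15 = (0 + 0) | 0 ⊢ (no moves)
LTS(Q): 20 reachable states
  t0 = (b.c.(0 + 0) + (a.(0 + 0))\{b}) | a.(c.c.0 + b.0 | (0 | 0)) ⊢ =a=> t1, =a=> t2, =b=> t3
  t1 = (0 + 0)\{b} | a.(c.c.0 + b.0 | (0 | 0)) ⊢ =a=> t4
  t2 = (b.c.(0 + 0) + (a.(0 + 0))\{b}) | (c.c.0 + b.0 | (0 | 0)) ⊢ =a=> t4, =b=> t5, =b=> t6, =c=> t7
  t3 = c.(0 + 0) | a.(c.c.0 + b.0 | (0 | 0)) ⊢ =a=> t6, =c=> t8
  t4 = (0 + 0)\{b} | (c.c.0 + b.0 | (0 | 0)) ⊢ =b=> t9, =c=> t10
  t5 = (b.c.(0 + 0) + (a.(0 + 0))\{b}) | (0 | (0 | 0)) ⊢ =a=> t9, =b=> t11
  t6 = c.(0 + 0) | (c.c.0 + b.0 | (0 | 0)) ⊢ =b=> t11, =c=> t12, =c=> t13
  t7 = (b.c.(0 + 0) + (a.(0 + 0))\{b}) | c.0 ⊢ =a=> t10, =b=> t13, =c=> t14
  t8 = (0 + 0) | a.(c.c.0 + b.0 | (0 | 0)) ⊢ =a=> t12
  t9 = (0 + 0)\{b} | (0 | (0 | 0)) ⊢ (no moves)
  t10 = (0 + 0)\{b} | c.0 ⊢ =c=> t15
  t11 = c.(0 + 0) | (0 | (0 | 0)) ⊢ =c=> t16
  t12 = (0 + 0) | (c.c.0 + b.0 | (0 | 0)) ⊢ =b=> t16, =c=> t17
  t13 = c.(0 + 0) | c.0 ⊢ =c=> t17, =c=> t18
  t14 = (b.c.(0 + 0) + (a.(0 + 0))\{b}) | 0 ⊢ =a=> t15, =b=> t18
  t15 = (0 + 0)\{b} | 0 ⊢ (no moves)
  t16 = (0 + 0) | (0 | (0 | 0)) ⊢ (no moves)
  t17 = (0 + 0) | c.0 ⊢ =c=> t19
  t18 = c.(0 + 0) | 0 ⊢ =c=> t19
  t19 = (0 + 0) | 0 ⊢ (no moves)
Bisimilarity quotient blocks:
  B0 = {s0}
  B1 = {s2}
  B2 = {s12, s4}
  B3 = {s10, s14, s15, s9, t15, t16, t19, t9}
  B4 = {s5, s7, t14, t5}
  B5 = {s11, s13, t10, t11, t17, t18}
  B6 = {s6}
  B7 = {s3}
  B8 = {s1, s8}
  B9 = {t0}
  B10 = {t3}
  B11 = {t1, t8}
  B12 = {t12, t4}
  B13 = {t6}
  B14 = {t13}
  B15 = {t2}
  B16 = {t7}
s0 ∈ B0, t0 ∈ B9 → different blocks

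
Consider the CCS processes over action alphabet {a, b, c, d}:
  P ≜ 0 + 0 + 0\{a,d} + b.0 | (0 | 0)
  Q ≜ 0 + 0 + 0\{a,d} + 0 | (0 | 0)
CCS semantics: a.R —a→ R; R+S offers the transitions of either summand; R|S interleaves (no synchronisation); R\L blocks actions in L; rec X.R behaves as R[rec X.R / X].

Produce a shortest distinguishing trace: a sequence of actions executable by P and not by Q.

b

P's transition system — 2 states:
  u0 = 0 + 0 + 0\{a,d} + b.0 | (0 | 0) | =b=> u1
  u1 = 0 | (0 | 0) | deadlocked
Q's transition system — 1 states:
  v0 = 0 + 0 + 0\{a,d} + 0 | (0 | 0) | deadlocked
Executing b from P (initial set {u0}):
  after b @ step 1: {u1}
  P completes σ.
Executing b from Q (initial set {v0}):
  after b @ step 1: ∅  — Q cannot continue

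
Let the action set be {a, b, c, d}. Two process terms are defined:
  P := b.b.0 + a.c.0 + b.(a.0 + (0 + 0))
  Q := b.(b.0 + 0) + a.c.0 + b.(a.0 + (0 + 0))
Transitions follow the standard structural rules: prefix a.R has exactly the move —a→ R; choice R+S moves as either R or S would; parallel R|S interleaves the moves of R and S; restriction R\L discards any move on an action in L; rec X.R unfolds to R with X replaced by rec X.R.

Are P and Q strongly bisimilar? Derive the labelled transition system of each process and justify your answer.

P ~ Q

Reachable graph of P (5 states):
  u0 = b.b.0 + a.c.0 + b.(a.0 + (0 + 0)) has moves -a-> u1, -b-> u2, -b-> u3
  u1 = c.0 has moves -c-> u4
  u2 = a.0 + (0 + 0) has moves -a-> u4
  u3 = b.0 has moves -b-> u4
  u4 = 0 has moves ·
Reachable graph of Q (5 states):
  v0 = b.(b.0 + 0) + a.c.0 + b.(a.0 + (0 + 0)) has moves -a-> v1, -b-> v2, -b-> v3
  v1 = c.0 has moves -c-> v4
  v2 = a.0 + (0 + 0) has moves -a-> v4
  v3 = b.0 + 0 has moves -b-> v4
  v4 = 0 has moves ·
Bisimilarity quotient blocks:
  B0 = {u0, v0}
  B1 = {u3, v3}
  B2 = {u4, v4}
  B3 = {u1, v1}
  B4 = {u2, v2}
u0 ∈ B0, v0 ∈ B0 → same block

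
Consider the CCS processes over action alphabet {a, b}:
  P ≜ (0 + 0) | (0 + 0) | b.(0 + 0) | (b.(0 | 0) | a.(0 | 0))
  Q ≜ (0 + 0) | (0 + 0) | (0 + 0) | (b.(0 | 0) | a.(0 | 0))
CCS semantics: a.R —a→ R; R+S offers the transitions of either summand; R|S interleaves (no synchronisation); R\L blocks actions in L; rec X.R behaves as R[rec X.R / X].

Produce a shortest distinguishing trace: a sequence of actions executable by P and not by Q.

bb

P's transition system — 8 states:
  p0 = (0 + 0) | (0 + 0) | b.(0 + 0) | (b.(0 | 0) | a.(0 | 0)) has moves ··a··> p1, ··b··> p2, ··b··> p3
  p1 = (0 + 0) | (0 + 0) | b.(0 + 0) | (b.(0 | 0) | (0 | 0)) has moves ··b··> p4, ··b··> p5
  p2 = (0 + 0) | (0 + 0) | (0 + 0) | (b.(0 | 0) | a.(0 | 0)) has moves ··a··> p4, ··b··> p6
  p3 = (0 + 0) | (0 + 0) | b.(0 + 0) | (0 | 0 | a.(0 | 0)) has moves ··a··> p5, ··b··> p6
  p4 = (0 + 0) | (0 + 0) | (0 + 0) | (b.(0 | 0) | (0 | 0)) has moves ··b··> p7
  p5 = (0 + 0) | (0 + 0) | b.(0 + 0) | (0 | 0 | (0 | 0)) has moves ··b··> p7
  p6 = (0 + 0) | (0 + 0) | (0 + 0) | (0 | 0 | a.(0 | 0)) has moves ··a··> p7
  p7 = (0 + 0) | (0 + 0) | (0 + 0) | (0 | 0 | (0 | 0)) has moves ∅
Q's transition system — 4 states:
  q0 = (0 + 0) | (0 + 0) | (0 + 0) | (b.(0 | 0) | a.(0 | 0)) has moves ··a··> q1, ··b··> q2
  q1 = (0 + 0) | (0 + 0) | (0 + 0) | (b.(0 | 0) | (0 | 0)) has moves ··b··> q3
  q2 = (0 + 0) | (0 + 0) | (0 + 0) | (0 | 0 | a.(0 | 0)) has moves ··a··> q3
  q3 = (0 + 0) | (0 + 0) | (0 + 0) | (0 | 0 | (0 | 0)) has moves ∅
Run σ = ⟨bb⟩ on P: start {p0}
  [1] b ⇒ {p2, p3}
  [2] b ⇒ {p6}
  — P admits the full trace.
Run σ = ⟨bb⟩ on Q: start {q0}
  [1] b ⇒ {q2}
  [2] b ⇒ no successor for Q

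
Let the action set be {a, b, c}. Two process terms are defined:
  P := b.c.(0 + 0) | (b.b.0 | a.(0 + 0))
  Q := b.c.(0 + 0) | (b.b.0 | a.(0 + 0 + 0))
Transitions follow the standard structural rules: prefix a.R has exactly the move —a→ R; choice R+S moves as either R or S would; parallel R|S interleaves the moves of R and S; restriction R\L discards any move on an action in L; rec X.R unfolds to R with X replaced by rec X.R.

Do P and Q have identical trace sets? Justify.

traces(P) = traces(Q)

LTS(P): 18 reachable states
  m0 = b.c.(0 + 0) | (b.b.0 | a.(0 + 0)) has moves ··a··> m1, ··b··> m2, ··b··> m3
  m1 = b.c.(0 + 0) | (b.b.0 | (0 + 0)) has moves ··b··> m4, ··b··> m5
  m2 = b.c.(0 + 0) | (b.0 | a.(0 + 0)) has moves ··a··> m4, ··b··> m6, ··b··> m7
  m3 = c.(0 + 0) | (b.b.0 | a.(0 + 0)) has moves ··a··> m5, ··b··> m7, ··c··> m8
  m4 = b.c.(0 + 0) | (b.0 | (0 + 0)) has moves ··b··> m10, ··b··> m9
  m5 = c.(0 + 0) | (b.b.0 | (0 + 0)) has moves ··b··> m10, ··c··> m11
  m6 = b.c.(0 + 0) | (0 | a.(0 + 0)) has moves ··a··> m9, ··b··> m12
  m7 = c.(0 + 0) | (b.0 | a.(0 + 0)) has moves ··a··> m10, ··b··> m12, ··c··> m13
  m8 = (0 + 0) | (b.b.0 | a.(0 + 0)) has moves ··a··> m11, ··b··> m13
  m9 = b.c.(0 + 0) | (0 | (0 + 0)) has moves ··b··> m14
  m10 = c.(0 + 0) | (b.0 | (0 + 0)) has moves ··b··> m14, ··c··> m15
  m11 = (0 + 0) | (b.b.0 | (0 + 0)) has moves ··b··> m15
  m12 = c.(0 + 0) | (0 | a.(0 + 0)) has moves ··a··> m14, ··c··> m16
  m13 = (0 + 0) | (b.0 | a.(0 + 0)) has moves ··a··> m15, ··b··> m16
  m14 = c.(0 + 0) | (0 | (0 + 0)) has moves ··c··> m17
  m15 = (0 + 0) | (b.0 | (0 + 0)) has moves ··b··> m17
  m16 = (0 + 0) | (0 | a.(0 + 0)) has moves ··a··> m17
  m17 = (0 + 0) | (0 | (0 + 0)) has moves deadlocked
LTS(Q): 18 reachable states
  n0 = b.c.(0 + 0) | (b.b.0 | a.(0 + 0 + 0)) has moves ··a··> n1, ··b··> n2, ··b··> n3
  n1 = b.c.(0 + 0) | (b.b.0 | (0 + 0 + 0)) has moves ··b··> n4, ··b··> n5
  n2 = b.c.(0 + 0) | (b.0 | a.(0 + 0 + 0)) has moves ··a··> n4, ··b··> n6, ··b··> n7
  n3 = c.(0 + 0) | (b.b.0 | a.(0 + 0 + 0)) has moves ··a··> n5, ··b··> n7, ··c··> n8
  n4 = b.c.(0 + 0) | (b.0 | (0 + 0 + 0)) has moves ··b··> n10, ··b··> n9
  n5 = c.(0 + 0) | (b.b.0 | (0 + 0 + 0)) has moves ··b··> n10, ··c··> n11
  n6 = b.c.(0 + 0) | (0 | a.(0 + 0 + 0)) has moves ··a··> n9, ··b··> n12
  n7 = c.(0 + 0) | (b.0 | a.(0 + 0 + 0)) has moves ··a··> n10, ··b··> n12, ··c··> n13
  n8 = (0 + 0) | (b.b.0 | a.(0 + 0 + 0)) has moves ··a··> n11, ··b··> n13
  n9 = b.c.(0 + 0) | (0 | (0 + 0 + 0)) has moves ··b··> n14
  n10 = c.(0 + 0) | (b.0 | (0 + 0 + 0)) has moves ··b··> n14, ··c··> n15
  n11 = (0 + 0) | (b.b.0 | (0 + 0 + 0)) has moves ··b··> n15
  n12 = c.(0 + 0) | (0 | a.(0 + 0 + 0)) has moves ··a··> n14, ··c··> n16
  n13 = (0 + 0) | (b.0 | a.(0 + 0 + 0)) has moves ··a··> n15, ··b··> n16
  n14 = c.(0 + 0) | (0 | (0 + 0 + 0)) has moves ··c··> n17
  n15 = (0 + 0) | (b.0 | (0 + 0 + 0)) has moves ··b··> n17
  n16 = (0 + 0) | (0 | a.(0 + 0 + 0)) has moves ··a··> n17
  n17 = (0 + 0) | (0 | (0 + 0 + 0)) has moves deadlocked
Bisimilarity quotient blocks:
  B0 = {m0, n0}
  B1 = {m1, n1}
  B2 = {m4, n4}
  B3 = {m9, n9}
  B4 = {m14, n14}
  B5 = {m17, n17}
  B6 = {m10, n10}
  B7 = {m15, n15}
  B8 = {m5, n5}
  B9 = {m11, n11}
  B10 = {m3, n3}
  B11 = {m8, n8}
  B12 = {m13, n13}
  B13 = {m16, n16}
  B14 = {m7, n7}
  B15 = {m12, n12}
  B16 = {m2, n2}
  B17 = {m6, n6}
m0 ∈ B0, n0 ∈ B0 → same block
Bisimilar ⇒ trace-equivalent.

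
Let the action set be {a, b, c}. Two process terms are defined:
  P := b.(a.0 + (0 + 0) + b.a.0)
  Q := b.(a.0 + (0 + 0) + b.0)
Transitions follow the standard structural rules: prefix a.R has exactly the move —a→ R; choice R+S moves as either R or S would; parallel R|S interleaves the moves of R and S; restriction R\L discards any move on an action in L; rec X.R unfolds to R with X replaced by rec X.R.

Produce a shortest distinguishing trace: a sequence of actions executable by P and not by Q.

bba

LTS(P): 4 reachable states
  s0 = b.(a.0 + (0 + 0) + b.a.0) has moves -b-> s1
  s1 = a.0 + (0 + 0) + b.a.0 has moves -a-> s2, -b-> s3
  s2 = 0 has moves stopped
  s3 = a.0 has moves -a-> s2
LTS(Q): 3 reachable states
  t0 = b.(a.0 + (0 + 0) + b.0) has moves -b-> t1
  t1 = a.0 + (0 + 0) + b.0 has moves -a-> t2, -b-> t2
  t2 = 0 has moves stopped
Executing bba from P (initial set {s0}):
  [1] b ⇒ {s1}
  [2] b ⇒ {s3}
  [3] a ⇒ {s2}
  — P admits the full trace.
Executing bba from Q (initial set {t0}):
  [1] b ⇒ {t1}
  [2] b ⇒ {t2}
  [3] a ⇒ no successor for Q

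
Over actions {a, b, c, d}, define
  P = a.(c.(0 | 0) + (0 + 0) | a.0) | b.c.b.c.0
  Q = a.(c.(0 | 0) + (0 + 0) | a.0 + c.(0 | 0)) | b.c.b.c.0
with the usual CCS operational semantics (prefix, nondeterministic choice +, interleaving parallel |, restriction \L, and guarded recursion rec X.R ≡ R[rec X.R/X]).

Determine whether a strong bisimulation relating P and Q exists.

P's transition system — 20 states:
  s0 = a.(c.(0 | 0) + (0 + 0) | a.0) | b.c.b.c.0 :: ··a··> s1, ··b··> s2
  s1 = (c.(0 | 0) + (0 + 0) | a.0) | b.c.b.c.0 :: ··a··> s3, ··b··> s4, ··c··> s5
  s2 = a.(c.(0 | 0) + (0 + 0) | a.0) | c.b.c.0 :: ··a··> s4, ··c··> s6
  s3 = (0 + 0) | 0 | b.c.b.c.0 :: ··b··> s7
  s4 = (c.(0 | 0) + (0 + 0) | a.0) | c.b.c.0 :: ··a··> s7, ··c··> s8, ··c··> s9
  s5 = 0 | 0 | b.c.b.c.0 :: ··b··> s9
  s6 = a.(c.(0 | 0) + (0 + 0) | a.0) | b.c.0 :: ··a··> s8, ··b··> s10
  s7 = (0 + 0) | 0 | c.b.c.0 :: ··c··> s11
  s8 = (c.(0 | 0) + (0 + 0) | a.0) | b.c.0 :: ··a··> s11, ··b··> s12, ··c··> s13
  s9 = 0 | 0 | c.b.c.0 :: ··c··> s13
  s10 = a.(c.(0 | 0) + (0 + 0) | a.0) | c.0 :: ··a··> s12, ··c··> s14
  s11 = (0 + 0) | 0 | b.c.0 :: ··b··> s15
  s12 = (c.(0 | 0) + (0 + 0) | a.0) | c.0 :: ··a··> s15, ··c··> s16, ··c··> s17
  s13 = 0 | 0 | b.c.0 :: ··b··> s17
  s14 = a.(c.(0 | 0) + (0 + 0) | a.0) | 0 :: ··a··> s16
  s15 = (0 + 0) | 0 | c.0 :: ··c··> s18
  s16 = (c.(0 | 0) + (0 + 0) | a.0) | 0 :: ··a··> s18, ··c··> s19
  s17 = 0 | 0 | c.0 :: ··c··> s19
  s18 = (0 + 0) | 0 | 0 :: ∅
  s19 = 0 | 0 | 0 :: ∅
Q's transition system — 20 states:
  t0 = a.(c.(0 | 0) + (0 + 0) | a.0 + c.(0 | 0)) | b.c.b.c.0 :: ··a··> t1, ··b··> t2
  t1 = (c.(0 | 0) + (0 + 0) | a.0 + c.(0 | 0)) | b.c.b.c.0 :: ··a··> t3, ··b··> t4, ··c··> t5
  t2 = a.(c.(0 | 0) + (0 + 0) | a.0 + c.(0 | 0)) | c.b.c.0 :: ··a··> t4, ··c··> t6
  t3 = (0 + 0) | 0 | b.c.b.c.0 :: ··b··> t7
  t4 = (c.(0 | 0) + (0 + 0) | a.0 + c.(0 | 0)) | c.b.c.0 :: ··a··> t7, ··c··> t8, ··c··> t9
  t5 = 0 | 0 | b.c.b.c.0 :: ··b··> t9
  t6 = a.(c.(0 | 0) + (0 + 0) | a.0 + c.(0 | 0)) | b.c.0 :: ··a··> t8, ··b··> t10
  t7 = (0 + 0) | 0 | c.b.c.0 :: ··c··> t11
  t8 = (c.(0 | 0) + (0 + 0) | a.0 + c.(0 | 0)) | b.c.0 :: ··a··> t11, ··b··> t12, ··c··> t13
  t9 = 0 | 0 | c.b.c.0 :: ··c··> t13
  t10 = a.(c.(0 | 0) + (0 + 0) | a.0 + c.(0 | 0)) | c.0 :: ··a··> t12, ··c··> t14
  t11 = (0 + 0) | 0 | b.c.0 :: ··b··> t15
  t12 = (c.(0 | 0) + (0 + 0) | a.0 + c.(0 | 0)) | c.0 :: ··a··> t15, ··c··> t16, ··c··> t17
  t13 = 0 | 0 | b.c.0 :: ··b··> t17
  t14 = a.(c.(0 | 0) + (0 + 0) | a.0 + c.(0 | 0)) | 0 :: ··a··> t16
  t15 = (0 + 0) | 0 | c.0 :: ··c··> t18
  t16 = (c.(0 | 0) + (0 + 0) | a.0 + c.(0 | 0)) | 0 :: ··a··> t18, ··c··> t19
  t17 = 0 | 0 | c.0 :: ··c··> t19
  t18 = (0 + 0) | 0 | 0 :: ∅
  t19 = 0 | 0 | 0 :: ∅
Coarsest stable partition (strong bisimilarity classes):
  B0 = {s0, t0}
  B1 = {s2, t2}
  B2 = {s6, t6}
  B3 = {s8, t8}
  B4 = {s11, s13, t11, t13}
  B5 = {s15, s17, t15, t17}
  B6 = {s18, s19, t18, t19}
  B7 = {s12, t12}
  B8 = {s16, t16}
  B9 = {s10, t10}
  B10 = {s14, t14}
  B11 = {s4, t4}
  B12 = {s7, s9, t7, t9}
  B13 = {s1, t1}
  B14 = {s3, s5, t3, t5}
s0 ∈ B0, t0 ∈ B0 → same block

P ~ Q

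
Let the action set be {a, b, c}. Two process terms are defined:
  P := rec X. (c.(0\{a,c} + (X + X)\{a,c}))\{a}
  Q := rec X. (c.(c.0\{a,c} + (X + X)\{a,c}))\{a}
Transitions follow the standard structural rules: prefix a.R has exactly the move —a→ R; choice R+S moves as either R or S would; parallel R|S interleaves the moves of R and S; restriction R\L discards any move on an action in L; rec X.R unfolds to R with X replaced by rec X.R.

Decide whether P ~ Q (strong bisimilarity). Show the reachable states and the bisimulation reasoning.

NO

Reachable graph of P (2 states):
  s0 = rec X. (c.(0\{a,c} + (X + X)\{a,c}))\{a} ⊢ =c=> s1
  s1 = (0\{a,c} + ((rec X. (c.(0\{a,c} + (X + X)\{a,c}))\{a}) + (rec X. (c.(0\{a,c} + (X + X)\{a,c}))\{a}))\{a,c})\{a} ⊢ stopped
Reachable graph of Q (3 states):
  t0 = rec X. (c.(c.0\{a,c} + (X + X)\{a,c}))\{a} ⊢ =c=> t1
  t1 = (c.0\{a,c} + ((rec X. (c.(c.0\{a,c} + (X + X)\{a,c}))\{a}) + (rec X. (c.(c.0\{a,c} + (X + X)\{a,c}))\{a}))\{a,c})\{a} ⊢ =c=> t2
  t2 = 0\{a,c}\{a} ⊢ stopped
Partition-refinement fixed point:
  B0 = {s0, t1}
  B1 = {s1, t2}
  B2 = {t0}
s0 ∈ B0, t0 ∈ B2 → different blocks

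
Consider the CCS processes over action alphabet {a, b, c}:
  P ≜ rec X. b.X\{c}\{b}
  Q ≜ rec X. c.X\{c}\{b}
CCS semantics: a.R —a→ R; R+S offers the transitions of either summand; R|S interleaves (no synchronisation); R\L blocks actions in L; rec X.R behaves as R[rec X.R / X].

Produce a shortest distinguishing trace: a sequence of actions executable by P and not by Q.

b

P's transition system — 2 states:
  p0 = rec X. b.X\{c}\{b} has moves —b→ p1
  p1 = (rec X. b.X\{c}\{b})\{c}\{b} has moves deadlocked
Q's transition system — 2 states:
  q0 = rec X. c.X\{c}\{b} has moves —c→ q1
  q1 = (rec X. c.X\{c}\{b})\{c}\{b} has moves deadlocked
Trace ⟨b⟩ through P, begin at {p0}:
  step 1 (b): {p1}
  ✓ P
Trace ⟨b⟩ through Q, begin at {q0}:
  step 1 (b): no successor for Q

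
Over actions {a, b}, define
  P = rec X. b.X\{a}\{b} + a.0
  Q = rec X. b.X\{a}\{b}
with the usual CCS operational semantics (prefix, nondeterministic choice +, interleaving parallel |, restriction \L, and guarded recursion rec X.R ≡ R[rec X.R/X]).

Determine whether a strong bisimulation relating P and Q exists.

P's transition system — 3 states:
  p0 = rec X. b.X\{a}\{b} + a.0 :: --a--▸ p1, --b--▸ p2
  p1 = 0 :: ∅
  p2 = (rec X. b.X\{a}\{b} + a.0)\{a}\{b} :: ∅
Q's transition system — 2 states:
  q0 = rec X. b.X\{a}\{b} :: --b--▸ q1
  q1 = (rec X. b.X\{a}\{b})\{a}\{b} :: ∅
Coarsest stable partition (strong bisimilarity classes):
  B0 = {p0}
  B1 = {p1, p2, q1}
  B2 = {q0}
p0 ∈ B0, q0 ∈ B2 → different blocks

P ≁ Q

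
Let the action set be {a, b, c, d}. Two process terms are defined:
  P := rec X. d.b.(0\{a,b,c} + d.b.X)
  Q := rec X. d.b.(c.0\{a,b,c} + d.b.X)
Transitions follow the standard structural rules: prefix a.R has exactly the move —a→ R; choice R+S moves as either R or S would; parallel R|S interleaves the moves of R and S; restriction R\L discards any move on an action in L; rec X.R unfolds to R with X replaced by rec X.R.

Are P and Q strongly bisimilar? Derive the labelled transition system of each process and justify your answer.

Reachable graph of P (4 states):
  p0 = rec X. d.b.(0\{a,b,c} + d.b.X) has moves ··d··> p1
  p1 = b.(0\{a,b,c} + d.b.(rec X. d.b.(0\{a,b,c} + d.b.X))) has moves ··b··> p2
  p2 = 0\{a,b,c} + d.b.(rec X. d.b.(0\{a,b,c} + d.b.X)) has moves ··d··> p3
  p3 = b.(rec X. d.b.(0\{a,b,c} + d.b.X)) has moves ··b··> p0
Reachable graph of Q (5 states):
  q0 = rec X. d.b.(c.0\{a,b,c} + d.b.X) has moves ··d··> q1
  q1 = b.(c.0\{a,b,c} + d.b.(rec X. d.b.(c.0\{a,b,c} + d.b.X))) has moves ··b··> q2
  q2 = c.0\{a,b,c} + d.b.(rec X. d.b.(c.0\{a,b,c} + d.b.X)) has moves ··c··> q3, ··d··> q4
  q3 = 0\{a,b,c} has moves stopped
  q4 = b.(rec X. d.b.(c.0\{a,b,c} + d.b.X)) has moves ··b··> q0
Bisimilarity quotient blocks:
  B0 = {p0, p2}
  B1 = {p1, p3}
  B2 = {q0}
  B3 = {q1}
  B4 = {q2}
  B5 = {q3}
  B6 = {q4}
p0 ∈ B0, q0 ∈ B2 → different blocks

NO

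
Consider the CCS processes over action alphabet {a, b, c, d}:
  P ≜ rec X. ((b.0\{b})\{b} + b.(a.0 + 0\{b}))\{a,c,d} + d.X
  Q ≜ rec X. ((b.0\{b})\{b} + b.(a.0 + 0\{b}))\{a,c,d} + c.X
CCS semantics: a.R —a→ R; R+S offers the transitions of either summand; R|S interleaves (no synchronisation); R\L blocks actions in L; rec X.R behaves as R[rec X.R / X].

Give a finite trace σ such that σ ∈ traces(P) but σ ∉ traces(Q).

Reachable graph of P (2 states):
  m0 = rec X. ((b.0\{b})\{b} + b.(a.0 + 0\{b}))\{a,c,d} + d.X | =b=> m1, =d=> m0
  m1 = (a.0 + 0\{b})\{a,c,d} | ·
Reachable graph of Q (2 states):
  n0 = rec X. ((b.0\{b})\{b} + b.(a.0 + 0\{b}))\{a,c,d} + c.X | =b=> n1, =c=> n0
  n1 = (a.0 + 0\{b})\{a,c,d} | ·
Trace ⟨d⟩ through P, begin at {m0}:
  step 1 (d): {m0}
  — P admits the full trace.
Trace ⟨d⟩ through Q, begin at {n0}:
  step 1 (d): no successor for Q

d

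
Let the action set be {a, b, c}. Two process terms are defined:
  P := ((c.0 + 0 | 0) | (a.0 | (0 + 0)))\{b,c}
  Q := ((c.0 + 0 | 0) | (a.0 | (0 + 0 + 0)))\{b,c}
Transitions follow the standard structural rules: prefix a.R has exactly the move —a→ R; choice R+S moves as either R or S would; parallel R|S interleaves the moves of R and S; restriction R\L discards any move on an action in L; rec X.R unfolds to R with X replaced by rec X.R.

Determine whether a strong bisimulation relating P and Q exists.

P ~ Q

LTS(P): 2 reachable states
  s0 = ((c.0 + 0 | 0) | (a.0 | (0 + 0)))\{b,c} ⊢ —a→ s1
  s1 = ((c.0 + 0 | 0) | (0 | (0 + 0)))\{b,c} ⊢ deadlocked
LTS(Q): 2 reachable states
  t0 = ((c.0 + 0 | 0) | (a.0 | (0 + 0 + 0)))\{b,c} ⊢ —a→ t1
  t1 = ((c.0 + 0 | 0) | (0 | (0 + 0 + 0)))\{b,c} ⊢ deadlocked
Coarsest stable partition (strong bisimilarity classes):
  B0 = {s0, t0}
  B1 = {s1, t1}
s0 ∈ B0, t0 ∈ B0 → same block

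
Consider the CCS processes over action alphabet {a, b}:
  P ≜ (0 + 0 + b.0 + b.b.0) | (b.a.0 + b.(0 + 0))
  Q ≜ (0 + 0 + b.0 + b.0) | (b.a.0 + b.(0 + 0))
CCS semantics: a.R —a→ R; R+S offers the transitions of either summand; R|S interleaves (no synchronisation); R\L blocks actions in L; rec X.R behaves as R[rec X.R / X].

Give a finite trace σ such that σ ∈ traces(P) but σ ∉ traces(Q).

LTS(P): 12 reachable states
  m0 = (0 + 0 + b.0 + b.b.0) | (b.a.0 + b.(0 + 0)) has moves --b--▸ m1, --b--▸ m2, --b--▸ m3, --b--▸ m4
  m1 = (0 + 0 + b.0 + b.b.0) | (0 + 0) has moves --b--▸ m5, --b--▸ m6
  m2 = (0 + 0 + b.0 + b.b.0) | a.0 has moves --a--▸ m7, --b--▸ m8, --b--▸ m9
  m3 = 0 | (b.a.0 + b.(0 + 0)) has moves --b--▸ m5, --b--▸ m8
  m4 = b.0 | (b.a.0 + b.(0 + 0)) has moves --b--▸ m3, --b--▸ m6, --b--▸ m9
  m5 = 0 | (0 + 0) has moves deadlocked
  m6 = b.0 | (0 + 0) has moves --b--▸ m5
  m7 = (0 + 0 + b.0 + b.b.0) | 0 has moves --b--▸ m10, --b--▸ m11
  m8 = 0 | a.0 has moves --a--▸ m10
  m9 = b.0 | a.0 has moves --a--▸ m11, --b--▸ m8
  m10 = 0 | 0 has moves deadlocked
  m11 = b.0 | 0 has moves --b--▸ m10
LTS(Q): 8 reachable states
  n0 = (0 + 0 + b.0 + b.0) | (b.a.0 + b.(0 + 0)) has moves --b--▸ n1, --b--▸ n2, --b--▸ n3
  n1 = (0 + 0 + b.0 + b.0) | (0 + 0) has moves --b--▸ n4
  n2 = (0 + 0 + b.0 + b.0) | a.0 has moves --a--▸ n5, --b--▸ n6
  n3 = 0 | (b.a.0 + b.(0 + 0)) has moves --b--▸ n4, --b--▸ n6
  n4 = 0 | (0 + 0) has moves deadlocked
  n5 = (0 + 0 + b.0 + b.0) | 0 has moves --b--▸ n7
  n6 = 0 | a.0 has moves --a--▸ n7
  n7 = 0 | 0 has moves deadlocked
Executing bbb from P (initial set {m0}):
  after b @ step 1: {m1, m2, m3, m4}
  after b @ step 2: {m3, m5, m6, m8, m9}
  after b @ step 3: {m5, m8}
  — P admits the full trace.
Executing bbb from Q (initial set {n0}):
  after b @ step 1: {n1, n2, n3}
  after b @ step 2: {n4, n6}
  after b @ step 3: ∅ (Q stuck)

bbb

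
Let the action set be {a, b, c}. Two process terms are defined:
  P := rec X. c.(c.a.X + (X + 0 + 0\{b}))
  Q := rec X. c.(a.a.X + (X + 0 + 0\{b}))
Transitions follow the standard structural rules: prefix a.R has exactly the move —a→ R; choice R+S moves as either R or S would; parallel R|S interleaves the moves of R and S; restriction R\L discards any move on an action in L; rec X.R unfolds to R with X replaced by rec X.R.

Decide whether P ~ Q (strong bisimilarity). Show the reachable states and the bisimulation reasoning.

LTS(P): 3 reachable states
  m0 = rec X. c.(c.a.X + (X + 0 + 0\{b})) :: ··c··> m1
  m1 = c.a.(rec X. c.(c.a.X + (X + 0 + 0\{b}))) + ((rec X. c.(c.a.X + (X + 0 + 0\{b}))) + 0 + 0\{b}) :: ··c··> m1, ··c··> m2
  m2 = a.(rec X. c.(c.a.X + (X + 0 + 0\{b}))) :: ··a··> m0
LTS(Q): 3 reachable states
  n0 = rec X. c.(a.a.X + (X + 0 + 0\{b})) :: ··c··> n1
  n1 = a.a.(rec X. c.(a.a.X + (X + 0 + 0\{b}))) + ((rec X. c.(a.a.X + (X + 0 + 0\{b}))) + 0 + 0\{b}) :: ··a··> n2, ··c··> n1
  n2 = a.(rec X. c.(a.a.X + (X + 0 + 0\{b}))) :: ··a··> n0
Coarsest stable partition (strong bisimilarity classes):
  B0 = {m0}
  B1 = {m1}
  B2 = {m2}
  B3 = {n0}
  B4 = {n1}
  B5 = {n2}
m0 ∈ B0, n0 ∈ B3 → different blocks

P ≁ Q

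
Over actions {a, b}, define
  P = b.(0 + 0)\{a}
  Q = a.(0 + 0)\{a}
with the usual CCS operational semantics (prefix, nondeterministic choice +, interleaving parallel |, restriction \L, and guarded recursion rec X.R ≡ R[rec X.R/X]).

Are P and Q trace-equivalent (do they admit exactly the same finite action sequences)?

LTS(P): 2 reachable states
  s0 = b.(0 + 0)\{a} has moves -b-> s1
  s1 = (0 + 0)\{a} has moves ·
LTS(Q): 2 reachable states
  t0 = a.(0 + 0)\{a} has moves -a-> t1
  t1 = (0 + 0)\{a} has moves ·
Trace ⟨b⟩ through P, begin at {s0}:
  step 1 (b): {s1}
  P completes σ.
Trace ⟨b⟩ through Q, begin at {t0}:
  step 1 (b): ∅  — Q cannot continue

traces(P) ≠ traces(Q) — witness ⟨b⟩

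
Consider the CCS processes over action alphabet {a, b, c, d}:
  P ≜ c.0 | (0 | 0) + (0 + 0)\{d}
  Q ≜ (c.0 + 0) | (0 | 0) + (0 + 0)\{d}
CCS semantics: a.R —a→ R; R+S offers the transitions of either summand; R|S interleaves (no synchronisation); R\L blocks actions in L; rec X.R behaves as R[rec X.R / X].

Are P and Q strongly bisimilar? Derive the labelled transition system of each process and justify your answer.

P's transition system — 2 states:
  m0 = c.0 | (0 | 0) + (0 + 0)\{d} :: =c=> m1
  m1 = 0 | (0 | 0) :: (no moves)
Q's transition system — 2 states:
  n0 = (c.0 + 0) | (0 | 0) + (0 + 0)\{d} :: =c=> n1
  n1 = 0 | (0 | 0) :: (no moves)
Coarsest stable partition (strong bisimilarity classes):
  B0 = {m0, n0}
  B1 = {m1, n1}
m0 ∈ B0, n0 ∈ B0 → same block

P ~ Q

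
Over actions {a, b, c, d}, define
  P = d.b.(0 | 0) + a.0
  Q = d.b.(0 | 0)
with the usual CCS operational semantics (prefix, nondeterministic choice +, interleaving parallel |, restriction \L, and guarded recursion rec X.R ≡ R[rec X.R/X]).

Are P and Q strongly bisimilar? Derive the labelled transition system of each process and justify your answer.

LTS(P): 4 reachable states
  s0 = d.b.(0 | 0) + a.0 → =a=> s1, =d=> s2
  s1 = 0 → (no moves)
  s2 = b.(0 | 0) → =b=> s3
  s3 = 0 | 0 → (no moves)
LTS(Q): 3 reachable states
  t0 = d.b.(0 | 0) → =d=> t1
  t1 = b.(0 | 0) → =b=> t2
  t2 = 0 | 0 → (no moves)
Coarsest stable partition (strong bisimilarity classes):
  B0 = {s0}
  B1 = {s1, s3, t2}
  B2 = {s2, t1}
  B3 = {t0}
s0 ∈ B0, t0 ∈ B3 → different blocks

NO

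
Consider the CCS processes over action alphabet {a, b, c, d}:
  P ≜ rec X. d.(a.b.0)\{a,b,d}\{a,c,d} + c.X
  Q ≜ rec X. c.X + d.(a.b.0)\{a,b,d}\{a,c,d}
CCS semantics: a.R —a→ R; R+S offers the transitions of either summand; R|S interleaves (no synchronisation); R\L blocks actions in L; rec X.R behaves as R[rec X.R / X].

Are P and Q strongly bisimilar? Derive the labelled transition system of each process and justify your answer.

P's transition system — 2 states:
  m0 = rec X. d.(a.b.0)\{a,b,d}\{a,c,d} + c.X → --c--▸ m0, --d--▸ m1
  m1 = (a.b.0)\{a,b,d}\{a,c,d} → (no moves)
Q's transition system — 2 states:
  n0 = rec X. c.X + d.(a.b.0)\{a,b,d}\{a,c,d} → --c--▸ n0, --d--▸ n1
  n1 = (a.b.0)\{a,b,d}\{a,c,d} → (no moves)
Bisimilarity quotient blocks:
  B0 = {m0, n0}
  B1 = {m1, n1}
m0 ∈ B0, n0 ∈ B0 → same block

bisimilar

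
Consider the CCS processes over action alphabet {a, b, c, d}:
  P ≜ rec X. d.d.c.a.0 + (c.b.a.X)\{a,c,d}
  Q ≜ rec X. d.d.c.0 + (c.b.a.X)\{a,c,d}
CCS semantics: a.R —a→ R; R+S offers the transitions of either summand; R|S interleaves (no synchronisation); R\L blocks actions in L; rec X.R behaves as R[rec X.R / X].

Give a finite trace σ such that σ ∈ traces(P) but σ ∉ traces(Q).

P's transition system — 5 states:
  u0 = rec X. d.d.c.a.0 + (c.b.a.X)\{a,c,d} ⊢ -d-> u1
  u1 = d.c.a.0 ⊢ -d-> u2
  u2 = c.a.0 ⊢ -c-> u3
  u3 = a.0 ⊢ -a-> u4
  u4 = 0 ⊢ ·
Q's transition system — 4 states:
  v0 = rec X. d.d.c.0 + (c.b.a.X)\{a,c,d} ⊢ -d-> v1
  v1 = d.c.0 ⊢ -d-> v2
  v2 = c.0 ⊢ -c-> v3
  v3 = 0 ⊢ ·
Trace ⟨ddca⟩ through P, begin at {u0}:
  step 1 (d): {u1}
  step 2 (d): {u2}
  step 3 (c): {u3}
  step 4 (a): {u4}
  ✓ P
Trace ⟨ddca⟩ through Q, begin at {v0}:
  step 1 (d): {v1}
  step 2 (d): {v2}
  step 3 (c): {v3}
  step 4 (a): ∅ (Q stuck)

ddca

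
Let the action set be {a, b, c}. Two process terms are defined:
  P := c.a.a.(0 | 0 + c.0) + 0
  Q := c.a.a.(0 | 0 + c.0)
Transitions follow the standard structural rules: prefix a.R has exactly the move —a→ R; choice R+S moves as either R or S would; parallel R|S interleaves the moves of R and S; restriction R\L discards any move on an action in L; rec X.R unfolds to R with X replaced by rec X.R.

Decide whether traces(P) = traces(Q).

YES

Reachable graph of P (5 states):
  u0 = c.a.a.(0 | 0 + c.0) + 0 ⊢ =c=> u1
  u1 = a.a.(0 | 0 + c.0) ⊢ =a=> u2
  u2 = a.(0 | 0 + c.0) ⊢ =a=> u3
  u3 = 0 | 0 + c.0 ⊢ =c=> u4
  u4 = 0 ⊢ ·
Reachable graph of Q (5 states):
  v0 = c.a.a.(0 | 0 + c.0) ⊢ =c=> v1
  v1 = a.a.(0 | 0 + c.0) ⊢ =a=> v2
  v2 = a.(0 | 0 + c.0) ⊢ =a=> v3
  v3 = 0 | 0 + c.0 ⊢ =c=> v4
  v4 = 0 ⊢ ·
Coarsest stable partition (strong bisimilarity classes):
  B0 = {u0, v0}
  B1 = {u1, v1}
  B2 = {u2, v2}
  B3 = {u3, v3}
  B4 = {u4, v4}
u0 ∈ B0, v0 ∈ B0 → same block
Bisimilar ⇒ trace-equivalent.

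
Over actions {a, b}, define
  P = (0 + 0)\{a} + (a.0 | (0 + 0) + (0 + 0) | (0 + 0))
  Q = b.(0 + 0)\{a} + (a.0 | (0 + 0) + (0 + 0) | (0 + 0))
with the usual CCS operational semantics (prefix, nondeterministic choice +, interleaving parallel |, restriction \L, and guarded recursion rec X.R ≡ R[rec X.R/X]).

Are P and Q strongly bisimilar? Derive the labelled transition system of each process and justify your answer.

not bisimilar

P's transition system — 2 states:
  m0 = (0 + 0)\{a} + (a.0 | (0 + 0) + (0 + 0) | (0 + 0)) | --a--▸ m1
  m1 = 0 | (0 + 0) | ·
Q's transition system — 3 states:
  n0 = b.(0 + 0)\{a} + (a.0 | (0 + 0) + (0 + 0) | (0 + 0)) | --a--▸ n1, --b--▸ n2
  n1 = 0 | (0 + 0) | ·
  n2 = (0 + 0)\{a} | ·
Bisimilarity quotient blocks:
  B0 = {m0}
  B1 = {m1, n1, n2}
  B2 = {n0}
m0 ∈ B0, n0 ∈ B2 → different blocks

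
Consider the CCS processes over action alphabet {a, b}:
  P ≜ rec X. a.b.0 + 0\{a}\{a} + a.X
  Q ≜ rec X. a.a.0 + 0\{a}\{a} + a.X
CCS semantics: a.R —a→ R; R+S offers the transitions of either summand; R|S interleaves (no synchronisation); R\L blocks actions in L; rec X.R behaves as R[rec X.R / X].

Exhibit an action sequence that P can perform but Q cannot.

ab

P's transition system — 3 states:
  m0 = rec X. a.b.0 + 0\{a}\{a} + a.X → -a-> m0, -a-> m1
  m1 = b.0 → -b-> m2
  m2 = 0 → stopped
Q's transition system — 3 states:
  n0 = rec X. a.a.0 + 0\{a}\{a} + a.X → -a-> n0, -a-> n1
  n1 = a.0 → -a-> n2
  n2 = 0 → stopped
Executing ab from P (initial set {m0}):
  [1] a ⇒ {m0, m1}
  [2] b ⇒ {m2}
  P completes σ.
Executing ab from Q (initial set {n0}):
  [1] a ⇒ {n0, n1}
  [2] b ⇒ no successor for Q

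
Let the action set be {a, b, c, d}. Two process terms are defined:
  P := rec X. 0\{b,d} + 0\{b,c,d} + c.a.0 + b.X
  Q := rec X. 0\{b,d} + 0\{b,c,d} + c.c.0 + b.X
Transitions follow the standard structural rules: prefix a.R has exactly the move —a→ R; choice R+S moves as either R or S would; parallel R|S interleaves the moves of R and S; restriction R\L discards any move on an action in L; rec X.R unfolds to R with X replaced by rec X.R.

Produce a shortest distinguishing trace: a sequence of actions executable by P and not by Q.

Reachable graph of P (3 states):
  m0 = rec X. 0\{b,d} + 0\{b,c,d} + c.a.0 + b.X :: =b=> m0, =c=> m1
  m1 = a.0 :: =a=> m2
  m2 = 0 :: ∅
Reachable graph of Q (3 states):
  n0 = rec X. 0\{b,d} + 0\{b,c,d} + c.c.0 + b.X :: =b=> n0, =c=> n1
  n1 = c.0 :: =c=> n2
  n2 = 0 :: ∅
Executing ca from P (initial set {m0}):
  after c @ step 1: {m1}
  after a @ step 2: {m2}
  ✓ P
Executing ca from Q (initial set {n0}):
  after c @ step 1: {n1}
  after a @ step 2: ∅ (Q stuck)

ca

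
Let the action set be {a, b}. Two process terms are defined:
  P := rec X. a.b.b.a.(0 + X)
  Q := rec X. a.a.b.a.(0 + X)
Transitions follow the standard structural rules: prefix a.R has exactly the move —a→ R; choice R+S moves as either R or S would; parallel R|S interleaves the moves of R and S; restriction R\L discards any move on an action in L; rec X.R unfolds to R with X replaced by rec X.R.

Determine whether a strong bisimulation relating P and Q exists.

not bisimilar

Reachable graph of P (5 states):
  p0 = rec X. a.b.b.a.(0 + X) :: -a-> p1
  p1 = b.b.a.(0 + (rec X. a.b.b.a.(0 + X))) :: -b-> p2
  p2 = b.a.(0 + (rec X. a.b.b.a.(0 + X))) :: -b-> p3
  p3 = a.(0 + (rec X. a.b.b.a.(0 + X))) :: -a-> p4
  p4 = 0 + (rec X. a.b.b.a.(0 + X)) :: -a-> p1
Reachable graph of Q (5 states):
  q0 = rec X. a.a.b.a.(0 + X) :: -a-> q1
  q1 = a.b.a.(0 + (rec X. a.a.b.a.(0 + X))) :: -a-> q2
  q2 = b.a.(0 + (rec X. a.a.b.a.(0 + X))) :: -b-> q3
  q3 = a.(0 + (rec X. a.a.b.a.(0 + X))) :: -a-> q4
  q4 = 0 + (rec X. a.a.b.a.(0 + X)) :: -a-> q1
Partition-refinement fixed point:
  B0 = {p0, p4}
  B1 = {p1}
  B2 = {p2}
  B3 = {p3}
  B4 = {q0, q4}
  B5 = {q1}
  B6 = {q2}
  B7 = {q3}
p0 ∈ B0, q0 ∈ B4 → different blocks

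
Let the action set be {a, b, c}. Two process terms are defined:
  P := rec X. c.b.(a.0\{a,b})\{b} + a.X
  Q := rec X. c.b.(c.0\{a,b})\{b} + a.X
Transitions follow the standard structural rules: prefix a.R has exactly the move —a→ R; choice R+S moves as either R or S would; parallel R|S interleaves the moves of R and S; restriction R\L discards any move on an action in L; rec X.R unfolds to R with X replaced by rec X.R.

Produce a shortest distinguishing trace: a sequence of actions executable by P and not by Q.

cba

LTS(P): 4 reachable states
  p0 = rec X. c.b.(a.0\{a,b})\{b} + a.X :: ··a··> p0, ··c··> p1
  p1 = b.(a.0\{a,b})\{b} :: ··b··> p2
  p2 = (a.0\{a,b})\{b} :: ··a··> p3
  p3 = 0\{a,b}\{b} :: deadlocked
LTS(Q): 4 reachable states
  q0 = rec X. c.b.(c.0\{a,b})\{b} + a.X :: ··a··> q0, ··c··> q1
  q1 = b.(c.0\{a,b})\{b} :: ··b··> q2
  q2 = (c.0\{a,b})\{b} :: ··c··> q3
  q3 = 0\{a,b}\{b} :: deadlocked
Run σ = ⟨cba⟩ on P: start {p0}
  [1] c ⇒ {p1}
  [2] b ⇒ {p2}
  [3] a ⇒ {p3}
  P completes σ.
Run σ = ⟨cba⟩ on Q: start {q0}
  [1] c ⇒ {q1}
  [2] b ⇒ {q2}
  [3] a ⇒ ∅  — Q cannot continue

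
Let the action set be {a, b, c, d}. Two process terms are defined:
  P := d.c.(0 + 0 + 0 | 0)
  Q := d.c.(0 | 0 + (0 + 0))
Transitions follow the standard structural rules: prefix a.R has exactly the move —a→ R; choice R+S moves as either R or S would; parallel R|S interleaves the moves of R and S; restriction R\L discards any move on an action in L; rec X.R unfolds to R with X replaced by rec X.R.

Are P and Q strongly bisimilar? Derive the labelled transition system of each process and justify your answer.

bisimilar

Reachable graph of P (3 states):
  u0 = d.c.(0 + 0 + 0 | 0) :: ··d··> u1
  u1 = c.(0 + 0 + 0 | 0) :: ··c··> u2
  u2 = 0 + 0 + 0 | 0 :: (no moves)
Reachable graph of Q (3 states):
  v0 = d.c.(0 | 0 + (0 + 0)) :: ··d··> v1
  v1 = c.(0 | 0 + (0 + 0)) :: ··c··> v2
  v2 = 0 | 0 + (0 + 0) :: (no moves)
Partition-refinement fixed point:
  B0 = {u0, v0}
  B1 = {u1, v1}
  B2 = {u2, v2}
u0 ∈ B0, v0 ∈ B0 → same block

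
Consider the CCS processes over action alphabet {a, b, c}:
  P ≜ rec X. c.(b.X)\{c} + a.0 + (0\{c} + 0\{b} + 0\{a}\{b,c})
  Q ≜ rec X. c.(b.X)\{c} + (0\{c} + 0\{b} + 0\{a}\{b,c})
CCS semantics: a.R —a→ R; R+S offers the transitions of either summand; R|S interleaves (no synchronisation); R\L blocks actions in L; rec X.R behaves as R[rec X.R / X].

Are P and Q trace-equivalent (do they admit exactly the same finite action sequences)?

Reachable graph of P (5 states):
  u0 = rec X. c.(b.X)\{c} + a.0 + (0\{c} + 0\{b} + 0\{a}\{b,c}) | -a-> u1, -c-> u2
  u1 = 0 | deadlocked
  u2 = (b.(rec X. c.(b.X)\{c} + a.0 + (0\{c} + 0\{b} + 0\{a}\{b,c})))\{c} | -b-> u3
  u3 = (rec X. c.(b.X)\{c} + a.0 + (0\{c} + 0\{b} + 0\{a}\{b,c}))\{c} | -a-> u4
  u4 = 0\{c} | deadlocked
Reachable graph of Q (3 states):
  v0 = rec X. c.(b.X)\{c} + (0\{c} + 0\{b} + 0\{a}\{b,c}) | -c-> v1
  v1 = (b.(rec X. c.(b.X)\{c} + (0\{c} + 0\{b} + 0\{a}\{b,c})))\{c} | -b-> v2
  v2 = (rec X. c.(b.X)\{c} + (0\{c} + 0\{b} + 0\{a}\{b,c}))\{c} | deadlocked
Run σ = ⟨a⟩ on P: start {u0}
  after a @ step 1: {u1}
  ✓ P
Run σ = ⟨a⟩ on Q: start {v0}
  after a @ step 1: no successor for Q

trace-distinct — witness ⟨a⟩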